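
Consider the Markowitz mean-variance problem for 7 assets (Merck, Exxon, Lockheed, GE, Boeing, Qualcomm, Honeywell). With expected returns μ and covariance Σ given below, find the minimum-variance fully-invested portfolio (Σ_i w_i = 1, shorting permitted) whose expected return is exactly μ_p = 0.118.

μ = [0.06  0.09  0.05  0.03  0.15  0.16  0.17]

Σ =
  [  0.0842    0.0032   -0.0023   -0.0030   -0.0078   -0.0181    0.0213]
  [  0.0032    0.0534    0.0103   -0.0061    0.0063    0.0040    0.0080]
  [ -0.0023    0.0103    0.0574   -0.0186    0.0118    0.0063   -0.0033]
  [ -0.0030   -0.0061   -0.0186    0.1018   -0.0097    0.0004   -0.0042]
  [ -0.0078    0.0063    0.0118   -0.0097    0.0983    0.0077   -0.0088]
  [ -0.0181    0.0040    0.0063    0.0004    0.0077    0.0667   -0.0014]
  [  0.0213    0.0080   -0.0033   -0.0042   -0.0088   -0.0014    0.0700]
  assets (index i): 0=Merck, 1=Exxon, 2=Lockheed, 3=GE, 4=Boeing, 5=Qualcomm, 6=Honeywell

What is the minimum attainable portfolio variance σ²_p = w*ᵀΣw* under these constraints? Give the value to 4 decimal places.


u=Σ⁻¹μ = [0.7637  0.8964  0.5262  0.7061  1.5654  2.3681  2.4051]
v=Σ⁻¹𝟙 = [13.5974  12.1448  17.8452  15.5790  9.7503  15.3028  12.0681]
a=μᵀu=1.196567  b=𝟙ᵀu=9.231070  c=𝟙ᵀv=96.287534  D=ac−b²=30.001853
λ₁=(c·0.118−b)/D = (96.287534·0.118−9.231070)/30.001853 = 0.071024
λ₂=(a−b·0.118)/D = (1.196567−9.231070·0.118)/30.001853 = 0.003576
w* = 0.071024·u + 0.003576·v:
  w_0 = 0.071024·0.7637 + 0.003576·13.5974 = 0.1029  (Merck)
  w_1 = 0.071024·0.8964 + 0.003576·12.1448 = 0.1071  (Exxon)
  w_2 = 0.071024·0.5262 + 0.003576·17.8452 = 0.1012  (Lockheed)
  w_3 = 0.071024·0.7061 + 0.003576·15.5790 = 0.1059  (GE)
  w_4 = 0.071024·1.5654 + 0.003576·9.7503 = 0.1461  (Boeing)
  w_5 = 0.071024·2.3681 + 0.003576·15.3028 = 0.2229  (Qualcomm)
  w_6 = 0.071024·2.4051 + 0.003576·12.0681 = 0.2140  (Honeywell)
Σw_i=1.0000  μᵀw=0.1180
σ²=wᵀΣw=λ₁·μ_p+λ₂ = 0.071024·0.118 + 0.003576 = 0.011957 ≈ 0.0120

0.0120


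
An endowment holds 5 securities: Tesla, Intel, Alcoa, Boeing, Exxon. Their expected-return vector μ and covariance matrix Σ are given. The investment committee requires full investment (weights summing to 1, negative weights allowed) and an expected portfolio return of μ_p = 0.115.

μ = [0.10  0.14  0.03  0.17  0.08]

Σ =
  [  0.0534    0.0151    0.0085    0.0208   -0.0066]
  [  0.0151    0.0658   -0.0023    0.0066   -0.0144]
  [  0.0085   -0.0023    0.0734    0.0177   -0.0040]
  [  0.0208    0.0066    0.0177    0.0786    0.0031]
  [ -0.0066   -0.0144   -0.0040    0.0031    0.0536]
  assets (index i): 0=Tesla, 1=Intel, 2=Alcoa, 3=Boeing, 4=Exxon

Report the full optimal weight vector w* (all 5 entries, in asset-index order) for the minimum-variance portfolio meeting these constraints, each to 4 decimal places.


p=Σ⁻¹μ = [0.8447  2.2336  0.0988  1.6463  2.1088]
q=Σ⁻¹𝟙 = [13.3260  17.8888  13.1563  3.7110  25.8707]
a=μᵀp=0.848722  b=𝟙ᵀp=6.932254  c=𝟙ᵀq=73.952833  D=ac−b²=14.709284
λ₁=(c·0.115−b)/D = (73.952833·0.115−6.932254)/14.709284 = 0.106893
λ₂=(a−b·0.115)/D = (0.848722−6.932254·0.115)/14.709284 = 0.003502
w* = 0.106893·p + 0.003502·q:
  w_0 = 0.106893·0.8447 + 0.003502·13.3260 = 0.1370  (Tesla)
  w_1 = 0.106893·2.2336 + 0.003502·17.8888 = 0.3014  (Intel)
  w_2 = 0.106893·0.0988 + 0.003502·13.1563 = 0.0566  (Alcoa)
  w_3 = 0.106893·1.6463 + 0.003502·3.7110 = 0.1890  (Boeing)
  w_4 = 0.106893·2.1088 + 0.003502·25.8707 = 0.3160  (Exxon)
Σw_i=1.0000  μᵀw=0.1150
σ²=wᵀΣw=λ₁·μ_p+λ₂ = 0.106893·0.115 + 0.003502 = 0.015795 ≈ 0.0158

0.1370  0.3014  0.0566  0.1890  0.3160


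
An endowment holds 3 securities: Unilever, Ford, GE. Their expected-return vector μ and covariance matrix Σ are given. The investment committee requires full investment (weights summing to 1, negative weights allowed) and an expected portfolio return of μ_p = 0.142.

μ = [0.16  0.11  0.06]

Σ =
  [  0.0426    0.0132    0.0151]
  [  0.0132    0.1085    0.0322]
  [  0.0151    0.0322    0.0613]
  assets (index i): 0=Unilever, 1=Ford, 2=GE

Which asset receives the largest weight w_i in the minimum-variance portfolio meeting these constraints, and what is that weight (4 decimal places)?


u=Σ⁻¹μ = [3.6474  0.6471  -0.2596]
v=Σ⁻¹𝟙 = [18.8288  4.1002  9.5214]
a=μᵀu=0.639187  b=𝟙ᵀu=4.034905  c=𝟙ᵀv=32.450316  D=ac−b²=4.461368
λ₁=(c·0.142−b)/D = (32.450316·0.142−4.034905)/4.461368 = 0.128445
λ₂=(a−b·0.142)/D = (0.639187−4.034905·0.142)/4.461368 = 0.014845
w* = 0.128445·u + 0.014845·v:
  w_0 = 0.128445·3.6474 + 0.014845·18.8288 = 0.7480  (Unilever)
  w_1 = 0.128445·0.6471 + 0.014845·4.1002 = 0.1440  (Ford)
  w_2 = 0.128445·-0.2596 + 0.014845·9.5214 = 0.1080  (GE)
Σw_i=1.0000  μᵀw=0.1420
σ²=wᵀΣw=λ₁·μ_p+λ₂ = 0.128445·0.142 + 0.014845 = 0.033085 ≈ 0.0331

Unilever (0.7480)


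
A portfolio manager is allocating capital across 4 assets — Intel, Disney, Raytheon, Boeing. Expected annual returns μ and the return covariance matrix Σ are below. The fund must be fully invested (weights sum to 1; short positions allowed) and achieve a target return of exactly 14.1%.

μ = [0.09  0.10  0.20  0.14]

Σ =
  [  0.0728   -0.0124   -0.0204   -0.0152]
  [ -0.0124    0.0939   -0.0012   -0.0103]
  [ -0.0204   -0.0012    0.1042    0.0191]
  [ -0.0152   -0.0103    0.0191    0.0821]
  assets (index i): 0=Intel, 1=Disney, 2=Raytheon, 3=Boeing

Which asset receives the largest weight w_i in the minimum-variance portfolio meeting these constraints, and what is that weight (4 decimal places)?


x=Σ⁻¹μ = [2.4902  1.6273  2.0798  1.8866]
y=Σ⁻¹𝟙 = [22.8494  15.5361  11.3687  15.7149]
a=μᵀx=1.066931  b=𝟙ᵀx=8.083869  c=𝟙ᵀy=65.468997  D=ac−b²=4.501979
λ₁=(c·0.141−b)/D = (65.468997·0.141−8.083869)/4.501979 = 0.254835
λ₂=(a−b·0.141)/D = (1.066931−8.083869·0.141)/4.501979 = -0.016192
w* = 0.254835·x + -0.016192·y:
  w_0 = 0.254835·2.4902 + -0.016192·22.8494 = 0.2646  (Intel)
  w_1 = 0.254835·1.6273 + -0.016192·15.5361 = 0.1631  (Disney)
  w_2 = 0.254835·2.0798 + -0.016192·11.3687 = 0.3459  (Raytheon)
  w_3 = 0.254835·1.8866 + -0.016192·15.7149 = 0.2263  (Boeing)
Σw_i=1.0000  μᵀw=0.1410
σ²=wᵀΣw=λ₁·μ_p+λ₂ = 0.254835·0.141 + -0.016192 = 0.019740 ≈ 0.0197

Raytheon (0.3459)


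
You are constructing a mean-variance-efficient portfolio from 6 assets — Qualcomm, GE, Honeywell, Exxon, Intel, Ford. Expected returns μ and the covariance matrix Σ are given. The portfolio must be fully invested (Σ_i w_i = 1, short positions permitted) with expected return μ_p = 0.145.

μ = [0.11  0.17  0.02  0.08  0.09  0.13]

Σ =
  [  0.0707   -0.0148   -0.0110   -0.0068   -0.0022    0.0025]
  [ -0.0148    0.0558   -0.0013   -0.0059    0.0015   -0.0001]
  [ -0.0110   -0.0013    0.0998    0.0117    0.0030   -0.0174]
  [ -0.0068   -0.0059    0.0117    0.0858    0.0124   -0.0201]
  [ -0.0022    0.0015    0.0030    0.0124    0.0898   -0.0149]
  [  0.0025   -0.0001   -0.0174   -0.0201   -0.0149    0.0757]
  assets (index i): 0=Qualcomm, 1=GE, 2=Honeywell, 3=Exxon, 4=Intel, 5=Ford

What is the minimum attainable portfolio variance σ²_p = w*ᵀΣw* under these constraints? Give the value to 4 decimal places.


0.0171

u=Σ⁻¹μ = [2.6024  3.9098  0.7356  1.7241  1.1512  2.4900]
v=Σ⁻¹𝟙 = [23.0102  25.8535  14.5094  16.8275  12.2248  22.6936]
a=μᵀu=1.530871  b=𝟙ᵀu=12.613015  c=𝟙ᵀv=115.119040  D=ac−b²=17.144198
λ₁=(c·0.145−b)/D = (115.119040·0.145−12.613015)/17.144198 = 0.237937
λ₂=(a−b·0.145)/D = (1.530871−12.613015·0.145)/17.144198 = -0.017383
w* = 0.237937·u + -0.017383·v:
  w_0 = 0.237937·2.6024 + -0.017383·23.0102 = 0.2192  (Qualcomm)
  w_1 = 0.237937·3.9098 + -0.017383·25.8535 = 0.4809  (GE)
  w_2 = 0.237937·0.7356 + -0.017383·14.5094 = -0.0772  (Honeywell)
  w_3 = 0.237937·1.7241 + -0.017383·16.8275 = 0.1177  (Exxon)
  w_4 = 0.237937·1.1512 + -0.017383·12.2248 = 0.0614  (Intel)
  w_5 = 0.237937·2.4900 + -0.017383·22.6936 = 0.1980  (Ford)
Σw_i=1.0000  μᵀw=0.1450
σ²=wᵀΣw=λ₁·μ_p+λ₂ = 0.237937·0.145 + -0.017383 = 0.017118 ≈ 0.0171


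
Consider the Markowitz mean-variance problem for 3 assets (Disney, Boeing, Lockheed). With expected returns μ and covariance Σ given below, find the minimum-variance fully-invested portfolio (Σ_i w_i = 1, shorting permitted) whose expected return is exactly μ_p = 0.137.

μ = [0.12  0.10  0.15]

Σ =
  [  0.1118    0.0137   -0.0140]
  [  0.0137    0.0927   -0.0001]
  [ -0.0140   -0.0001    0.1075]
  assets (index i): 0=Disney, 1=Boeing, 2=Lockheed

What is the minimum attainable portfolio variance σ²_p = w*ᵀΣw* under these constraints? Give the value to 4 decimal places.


0.0472

u=Σ⁻¹μ = [1.1556  0.9096  1.5467]
v=Σ⁻¹𝟙 = [9.1004  9.4539  10.4963]
a=μᵀu=0.461634  b=𝟙ᵀu=3.611885  c=𝟙ᵀv=29.050610  D=ac−b²=0.365038
λ₁=(c·0.137−b)/D = (29.050610·0.137−3.611885)/0.365038 = 1.008249
λ₂=(a−b·0.137)/D = (0.461634−3.611885·0.137)/0.365038 = -0.090934
w* = 1.008249·u + -0.090934·v:
  w_0 = 1.008249·1.1556 + -0.090934·9.1004 = 0.3376  (Disney)
  w_1 = 1.008249·0.9096 + -0.090934·9.4539 = 0.0575  (Boeing)
  w_2 = 1.008249·1.5467 + -0.090934·10.4963 = 0.6050  (Lockheed)
Σw_i=1.0000  μᵀw=0.1370
σ²=wᵀΣw=λ₁·μ_p+λ₂ = 1.008249·0.137 + -0.090934 = 0.047196 ≈ 0.0472


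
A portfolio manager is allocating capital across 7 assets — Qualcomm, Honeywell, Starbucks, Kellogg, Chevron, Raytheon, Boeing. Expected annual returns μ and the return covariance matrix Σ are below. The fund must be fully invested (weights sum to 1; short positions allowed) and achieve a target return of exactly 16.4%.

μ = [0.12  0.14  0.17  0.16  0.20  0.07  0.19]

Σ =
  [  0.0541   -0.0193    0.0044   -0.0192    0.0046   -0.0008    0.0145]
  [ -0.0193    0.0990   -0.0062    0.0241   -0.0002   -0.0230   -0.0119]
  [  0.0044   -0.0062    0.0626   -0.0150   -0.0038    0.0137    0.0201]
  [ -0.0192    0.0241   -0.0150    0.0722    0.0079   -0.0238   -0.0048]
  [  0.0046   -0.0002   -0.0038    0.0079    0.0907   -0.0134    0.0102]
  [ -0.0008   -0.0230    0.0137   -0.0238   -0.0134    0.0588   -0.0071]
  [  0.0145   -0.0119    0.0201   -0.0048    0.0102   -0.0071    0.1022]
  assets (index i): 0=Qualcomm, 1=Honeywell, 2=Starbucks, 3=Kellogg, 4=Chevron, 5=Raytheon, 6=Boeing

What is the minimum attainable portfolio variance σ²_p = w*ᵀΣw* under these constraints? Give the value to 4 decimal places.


u=Σ⁻¹μ = [3.8342  2.3974  2.5090  4.0974  2.1913  3.9163  1.3466]
v=Σ⁻¹𝟙 = [32.7180  19.7090  12.7856  30.4142  12.0600  38.1831  7.8005]
a=μᵀu=2.846106  b=𝟙ᵀu=20.292168  c=𝟙ᵀv=153.670478  D=ac−b²=25.590353
λ₁=(c·0.164−b)/D = (153.670478·0.164−20.292168)/25.590353 = 0.191861
λ₂=(a−b·0.164)/D = (2.846106−20.292168·0.164)/25.590353 = -0.018828
w* = 0.191861·u + -0.018828·v:
  w_0 = 0.191861·3.8342 + -0.018828·32.7180 = 0.1196  (Qualcomm)
  w_1 = 0.191861·2.3974 + -0.018828·19.7090 = 0.0889  (Honeywell)
  w_2 = 0.191861·2.5090 + -0.018828·12.7856 = 0.2406  (Starbucks)
  w_3 = 0.191861·4.0974 + -0.018828·30.4142 = 0.2135  (Kellogg)
  w_4 = 0.191861·2.1913 + -0.018828·12.0600 = 0.1934  (Chevron)
  w_5 = 0.191861·3.9163 + -0.018828·38.1831 = 0.0325  (Raytheon)
  w_6 = 0.191861·1.3466 + -0.018828·7.8005 = 0.1115  (Boeing)
Σw_i=1.0000  μᵀw=0.1640
σ²=wᵀΣw=λ₁·μ_p+λ₂ = 0.191861·0.164 + -0.018828 = 0.012637 ≈ 0.0126

0.0126


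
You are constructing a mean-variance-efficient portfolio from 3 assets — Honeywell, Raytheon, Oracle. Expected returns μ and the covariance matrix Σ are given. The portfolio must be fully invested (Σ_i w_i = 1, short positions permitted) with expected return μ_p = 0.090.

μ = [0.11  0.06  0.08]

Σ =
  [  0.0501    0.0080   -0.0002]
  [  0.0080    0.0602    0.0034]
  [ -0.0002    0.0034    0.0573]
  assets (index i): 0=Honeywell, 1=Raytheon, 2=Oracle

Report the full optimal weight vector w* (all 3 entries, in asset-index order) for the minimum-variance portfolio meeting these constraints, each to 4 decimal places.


0.4647  0.1971  0.3382

x=Σ⁻¹μ = [2.0988  0.6407  1.3655]
y=Σ⁻¹𝟙 = [17.9051  13.2872  16.7261]
a=μᵀx=0.378541  b=𝟙ᵀx=4.104885  c=𝟙ᵀy=47.918435  D=ac−b²=1.288990
λ₁=(c·0.090−b)/D = (47.918435·0.090−4.104885)/1.288990 = 0.161192
λ₂=(a−b·0.090)/D = (0.378541−4.104885·0.090)/1.288990 = 0.007060
w* = 0.161192·x + 0.007060·y:
  w_0 = 0.161192·2.0988 + 0.007060·17.9051 = 0.4647  (Honeywell)
  w_1 = 0.161192·0.6407 + 0.007060·13.2872 = 0.1971  (Raytheon)
  w_2 = 0.161192·1.3655 + 0.007060·16.7261 = 0.3382  (Oracle)
Σw_i=1.0000  μᵀw=0.0900
σ²=wᵀΣw=λ₁·μ_p+λ₂ = 0.161192·0.090 + 0.007060 = 0.021568 ≈ 0.0216


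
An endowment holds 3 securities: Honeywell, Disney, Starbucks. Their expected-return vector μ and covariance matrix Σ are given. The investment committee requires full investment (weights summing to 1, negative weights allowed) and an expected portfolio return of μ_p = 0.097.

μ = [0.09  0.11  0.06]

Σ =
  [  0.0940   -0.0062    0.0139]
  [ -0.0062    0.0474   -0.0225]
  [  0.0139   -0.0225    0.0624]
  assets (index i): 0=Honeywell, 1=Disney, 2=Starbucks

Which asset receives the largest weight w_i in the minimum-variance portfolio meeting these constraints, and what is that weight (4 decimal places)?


g=Σ⁻¹μ = [0.8872  3.3774  1.9817]
h=Σ⁻¹𝟙 = [9.0063  34.9041  26.6050]
a=μᵀg=0.570265  b=𝟙ᵀg=6.246317  c=𝟙ᵀh=70.515408  D=ac−b²=1.195978
λ₁=(c·0.097−b)/D = (70.515408·0.097−6.246317)/1.195978 = 0.496395
λ₂=(a−b·0.097)/D = (0.570265−6.246317·0.097)/1.195978 = -0.029790
w* = 0.496395·g + -0.029790·h:
  w_0 = 0.496395·0.8872 + -0.029790·9.0063 = 0.1721  (Honeywell)
  w_1 = 0.496395·3.3774 + -0.029790·34.9041 = 0.6367  (Disney)
  w_2 = 0.496395·1.9817 + -0.029790·26.6050 = 0.1912  (Starbucks)
Σw_i=1.0000  μᵀw=0.0970
σ²=wᵀΣw=λ₁·μ_p+λ₂ = 0.496395·0.097 + -0.029790 = 0.018361 ≈ 0.0184

Disney (0.6367)


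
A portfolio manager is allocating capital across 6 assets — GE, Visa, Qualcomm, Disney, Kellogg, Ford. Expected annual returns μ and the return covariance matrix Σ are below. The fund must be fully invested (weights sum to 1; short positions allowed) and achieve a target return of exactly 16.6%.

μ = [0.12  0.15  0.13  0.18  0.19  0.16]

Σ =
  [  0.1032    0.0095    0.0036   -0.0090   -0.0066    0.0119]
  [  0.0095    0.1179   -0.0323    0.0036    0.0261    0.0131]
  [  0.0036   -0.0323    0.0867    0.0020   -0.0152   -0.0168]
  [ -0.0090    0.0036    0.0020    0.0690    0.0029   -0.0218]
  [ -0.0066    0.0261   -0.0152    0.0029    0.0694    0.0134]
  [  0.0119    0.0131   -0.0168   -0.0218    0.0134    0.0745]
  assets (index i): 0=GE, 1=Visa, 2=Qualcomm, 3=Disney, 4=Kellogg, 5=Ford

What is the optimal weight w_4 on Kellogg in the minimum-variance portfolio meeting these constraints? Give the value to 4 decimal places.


0.2309

u=Σ⁻¹μ = [1.0833  0.9732  2.7322  3.4737  2.3461  3.0141]
v=Σ⁻¹𝟙 = [8.6709  7.7035  19.3357  20.0723  12.1149  18.7380]
a=μᵀu=2.184439  b=𝟙ᵀu=13.622585  c=𝟙ᵀv=86.635226  D=ac−b²=3.674532
λ₁=(c·0.166−b)/D = (86.635226·0.166−13.622585)/3.674532 = 0.206519
λ₂=(a−b·0.166)/D = (2.184439−13.622585·0.166)/3.674532 = -0.020931
w* = 0.206519·u + -0.020931·v:
  w_0 = 0.206519·1.0833 + -0.020931·8.6709 = 0.0422  (GE)
  w_1 = 0.206519·0.9732 + -0.020931·7.7035 = 0.0397  (Visa)
  w_2 = 0.206519·2.7322 + -0.020931·19.3357 = 0.1595  (Qualcomm)
  w_3 = 0.206519·3.4737 + -0.020931·20.0723 = 0.2973  (Disney)
  w_4 = 0.206519·2.3461 + -0.020931·12.1149 = 0.2309  (Kellogg)
  w_5 = 0.206519·3.0141 + -0.020931·18.7380 = 0.2303  (Ford)
Σw_i=1.0000  μᵀw=0.1660
σ²=wᵀΣw=λ₁·μ_p+λ₂ = 0.206519·0.166 + -0.020931 = 0.013352 ≈ 0.0134


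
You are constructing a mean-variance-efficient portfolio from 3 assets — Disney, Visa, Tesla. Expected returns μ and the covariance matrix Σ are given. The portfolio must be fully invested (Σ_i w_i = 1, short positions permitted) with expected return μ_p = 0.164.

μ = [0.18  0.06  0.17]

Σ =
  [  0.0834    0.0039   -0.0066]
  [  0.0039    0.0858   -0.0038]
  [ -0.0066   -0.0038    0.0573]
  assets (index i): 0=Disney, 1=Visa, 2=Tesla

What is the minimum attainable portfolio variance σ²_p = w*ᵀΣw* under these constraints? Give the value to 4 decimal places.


0.0261

p=Σ⁻¹μ = [2.3842  0.7367  3.2903]
q=Σ⁻¹𝟙 = [12.9943  11.9386  19.7405]
a=μᵀp=1.032711  b=𝟙ᵀp=6.411178  c=𝟙ᵀq=44.673447  D=ac−b²=5.031539
λ₁=(c·0.164−b)/D = (44.673447·0.164−6.411178)/5.031539 = 0.181906
λ₂=(a−b·0.164)/D = (1.032711−6.411178·0.164)/5.031539 = -0.003721
w* = 0.181906·p + -0.003721·q:
  w_0 = 0.181906·2.3842 + -0.003721·12.9943 = 0.3853  (Disney)
  w_1 = 0.181906·0.7367 + -0.003721·11.9386 = 0.0896  (Visa)
  w_2 = 0.181906·3.2903 + -0.003721·19.7405 = 0.5251  (Tesla)
Σw_i=1.0000  μᵀw=0.1640
σ²=wᵀΣw=λ₁·μ_p+λ₂ = 0.181906·0.164 + -0.003721 = 0.026112 ≈ 0.0261


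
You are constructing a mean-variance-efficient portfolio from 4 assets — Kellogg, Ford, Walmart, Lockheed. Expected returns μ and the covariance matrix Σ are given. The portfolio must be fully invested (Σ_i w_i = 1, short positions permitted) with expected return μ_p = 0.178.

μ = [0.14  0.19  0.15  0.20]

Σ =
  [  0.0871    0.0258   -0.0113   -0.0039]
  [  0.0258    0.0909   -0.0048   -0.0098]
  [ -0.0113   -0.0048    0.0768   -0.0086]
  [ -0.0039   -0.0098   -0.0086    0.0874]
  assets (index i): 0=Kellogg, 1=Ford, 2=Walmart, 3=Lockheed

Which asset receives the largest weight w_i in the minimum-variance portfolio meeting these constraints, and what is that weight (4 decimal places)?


Lockheed (0.3563)

p=Σ⁻¹μ = [1.4449  2.1254  2.6176  2.8487]
q=Σ⁻¹𝟙 = [11.2994  10.2830  16.9799  14.7697]
a=μᵀp=1.568493  b=𝟙ᵀp=9.036601  c=𝟙ᵀq=53.331950  D=ac−b²=1.990642
λ₁=(c·0.178−b)/D = (53.331950·0.178−9.036601)/1.990642 = 0.229316
λ₂=(a−b·0.178)/D = (1.568493−9.036601·0.178)/1.990642 = -0.020105
w* = 0.229316·p + -0.020105·q:
  w_0 = 0.229316·1.4449 + -0.020105·11.2994 = 0.1042  (Kellogg)
  w_1 = 0.229316·2.1254 + -0.020105·10.2830 = 0.2807  (Ford)
  w_2 = 0.229316·2.6176 + -0.020105·16.9799 = 0.2589  (Walmart)
  w_3 = 0.229316·2.8487 + -0.020105·14.7697 = 0.3563  (Lockheed)
Σw_i=1.0000  μᵀw=0.1780
σ²=wᵀΣw=λ₁·μ_p+λ₂ = 0.229316·0.178 + -0.020105 = 0.020713 ≈ 0.0207


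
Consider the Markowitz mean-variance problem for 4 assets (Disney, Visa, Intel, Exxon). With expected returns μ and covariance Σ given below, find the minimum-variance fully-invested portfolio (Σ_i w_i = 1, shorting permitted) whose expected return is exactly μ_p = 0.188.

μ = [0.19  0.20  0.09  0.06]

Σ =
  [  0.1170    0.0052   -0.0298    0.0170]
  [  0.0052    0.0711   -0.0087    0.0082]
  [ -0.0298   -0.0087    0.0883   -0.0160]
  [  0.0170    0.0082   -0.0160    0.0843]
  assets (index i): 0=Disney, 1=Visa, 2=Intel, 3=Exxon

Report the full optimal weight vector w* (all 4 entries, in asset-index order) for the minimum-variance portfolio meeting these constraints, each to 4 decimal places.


0.3462  0.5458  0.2195  -0.1114

p=Σ⁻¹μ = [1.9538  2.8704  2.0385  0.4254]
q=Σ⁻¹𝟙 = [10.9265  14.1741  18.5474  11.8005]
a=μᵀp=1.154292  b=𝟙ᵀp=7.288146  c=𝟙ᵀq=55.448430  D=ac−b²=10.886581
λ₁=(c·0.188−b)/D = (55.448430·0.188−7.288146)/10.886581 = 0.288076
λ₂=(a−b·0.188)/D = (1.154292−7.288146·0.188)/10.886581 = -0.019830
w* = 0.288076·p + -0.019830·q:
  w_0 = 0.288076·1.9538 + -0.019830·10.9265 = 0.3462  (Disney)
  w_1 = 0.288076·2.8704 + -0.019830·14.1741 = 0.5458  (Visa)
  w_2 = 0.288076·2.0385 + -0.019830·18.5474 = 0.2195  (Intel)
  w_3 = 0.288076·0.4254 + -0.019830·11.8005 = -0.1114  (Exxon)
Σw_i=1.0000  μᵀw=0.1880
σ²=wᵀΣw=λ₁·μ_p+λ₂ = 0.288076·0.188 + -0.019830 = 0.034328 ≈ 0.0343


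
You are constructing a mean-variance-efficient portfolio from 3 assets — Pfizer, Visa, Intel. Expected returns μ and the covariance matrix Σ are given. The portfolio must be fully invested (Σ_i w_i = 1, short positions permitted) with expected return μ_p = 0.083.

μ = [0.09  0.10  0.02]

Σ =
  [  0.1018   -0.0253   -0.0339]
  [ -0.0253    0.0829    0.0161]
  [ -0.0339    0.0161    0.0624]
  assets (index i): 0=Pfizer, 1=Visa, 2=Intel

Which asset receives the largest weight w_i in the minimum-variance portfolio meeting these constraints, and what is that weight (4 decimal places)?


p=Σ⁻¹μ = [1.5118  1.5222  0.7491]
q=Σ⁻¹𝟙 = [21.2662  13.8930  23.9944]
a=μᵀp=0.303267  b=𝟙ᵀp=3.783142  c=𝟙ᵀq=59.153530  D=ac−b²=3.627145
λ₁=(c·0.083−b)/D = (59.153530·0.083−3.783142)/3.627145 = 0.310603
λ₂=(a−b·0.083)/D = (0.303267−3.783142·0.083)/3.627145 = -0.002959
w* = 0.310603·p + -0.002959·q:
  w_0 = 0.310603·1.5118 + -0.002959·21.2662 = 0.4067  (Pfizer)
  w_1 = 0.310603·1.5222 + -0.002959·13.8930 = 0.4317  (Visa)
  w_2 = 0.310603·0.7491 + -0.002959·23.9944 = 0.1617  (Intel)
Σw_i=1.0000  μᵀw=0.0830
σ²=wᵀΣw=λ₁·μ_p+λ₂ = 0.310603·0.083 + -0.002959 = 0.022821 ≈ 0.0228

Visa (0.4317)


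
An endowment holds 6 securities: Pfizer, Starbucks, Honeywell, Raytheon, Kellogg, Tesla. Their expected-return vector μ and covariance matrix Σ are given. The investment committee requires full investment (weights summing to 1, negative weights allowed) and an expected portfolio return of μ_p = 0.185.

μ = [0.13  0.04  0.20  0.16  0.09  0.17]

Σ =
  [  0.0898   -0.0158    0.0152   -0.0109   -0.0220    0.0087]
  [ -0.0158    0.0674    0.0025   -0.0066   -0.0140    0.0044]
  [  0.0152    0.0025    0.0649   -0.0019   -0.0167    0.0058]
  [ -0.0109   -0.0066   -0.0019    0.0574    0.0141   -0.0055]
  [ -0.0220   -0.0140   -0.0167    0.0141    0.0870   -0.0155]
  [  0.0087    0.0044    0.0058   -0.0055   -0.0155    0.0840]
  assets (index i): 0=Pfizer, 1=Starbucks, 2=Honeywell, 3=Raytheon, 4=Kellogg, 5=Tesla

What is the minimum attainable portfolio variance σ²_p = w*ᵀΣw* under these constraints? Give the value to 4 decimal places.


x=Σ⁻¹μ = [1.9212  1.5579  3.0460  3.0883  2.2379  2.1481]
y=Σ⁻¹𝟙 = [19.5948  24.6453  15.0494  20.2318  22.3397  12.9921]
a=μᵀx=1.981981  b=𝟙ᵀx=13.999334  c=𝟙ᵀy=114.853129  D=ac−b²=31.655340
λ₁=(c·0.185−b)/D = (114.853129·0.185−13.999334)/31.655340 = 0.228982
λ₂=(a−b·0.185)/D = (1.981981−13.999334·0.185)/31.655340 = -0.019204
w* = 0.228982·x + -0.019204·y:
  w_0 = 0.228982·1.9212 + -0.019204·19.5948 = 0.0636  (Pfizer)
  w_1 = 0.228982·1.5579 + -0.019204·24.6453 = -0.1166  (Starbucks)
  w_2 = 0.228982·3.0460 + -0.019204·15.0494 = 0.4085  (Honeywell)
  w_3 = 0.228982·3.0883 + -0.019204·20.2318 = 0.3187  (Raytheon)
  w_4 = 0.228982·2.2379 + -0.019204·22.3397 = 0.0834  (Kellogg)
  w_5 = 0.228982·2.1481 + -0.019204·12.9921 = 0.2424  (Tesla)
Σw_i=1.0000  μᵀw=0.1850
σ²=wᵀΣw=λ₁·μ_p+λ₂ = 0.228982·0.185 + -0.019204 = 0.023158 ≈ 0.0232

0.0232


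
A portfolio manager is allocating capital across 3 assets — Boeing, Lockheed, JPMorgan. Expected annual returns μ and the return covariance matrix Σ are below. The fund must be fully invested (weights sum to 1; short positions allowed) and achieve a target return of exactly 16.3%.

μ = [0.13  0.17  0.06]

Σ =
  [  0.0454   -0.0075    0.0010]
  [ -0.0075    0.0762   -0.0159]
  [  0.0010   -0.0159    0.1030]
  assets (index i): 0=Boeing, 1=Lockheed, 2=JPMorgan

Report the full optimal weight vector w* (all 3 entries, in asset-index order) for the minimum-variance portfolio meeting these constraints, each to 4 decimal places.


u=Σ⁻¹μ = [3.2978  2.7593  0.9765]
v=Σ⁻¹𝟙 = [24.7494  18.1186  12.2654]
a=μᵀu=0.956378  b=𝟙ᵀu=7.033521  c=𝟙ᵀv=55.133490  D=ac−b²=3.258028
λ₁=(c·0.163−b)/D = (55.133490·0.163−7.033521)/3.258028 = 0.599515
λ₂=(a−b·0.163)/D = (0.956378−7.033521·0.163)/3.258028 = -0.058344
w* = 0.599515·u + -0.058344·v:
  w_0 = 0.599515·3.2978 + -0.058344·24.7494 = 0.5331  (Boeing)
  w_1 = 0.599515·2.7593 + -0.058344·18.1186 = 0.5971  (Lockheed)
  w_2 = 0.599515·0.9765 + -0.058344·12.2654 = -0.1302  (JPMorgan)
Σw_i=1.0000  μᵀw=0.1630
σ²=wᵀΣw=λ₁·μ_p+λ₂ = 0.599515·0.163 + -0.058344 = 0.039377 ≈ 0.0394

0.5331  0.5971  -0.1302


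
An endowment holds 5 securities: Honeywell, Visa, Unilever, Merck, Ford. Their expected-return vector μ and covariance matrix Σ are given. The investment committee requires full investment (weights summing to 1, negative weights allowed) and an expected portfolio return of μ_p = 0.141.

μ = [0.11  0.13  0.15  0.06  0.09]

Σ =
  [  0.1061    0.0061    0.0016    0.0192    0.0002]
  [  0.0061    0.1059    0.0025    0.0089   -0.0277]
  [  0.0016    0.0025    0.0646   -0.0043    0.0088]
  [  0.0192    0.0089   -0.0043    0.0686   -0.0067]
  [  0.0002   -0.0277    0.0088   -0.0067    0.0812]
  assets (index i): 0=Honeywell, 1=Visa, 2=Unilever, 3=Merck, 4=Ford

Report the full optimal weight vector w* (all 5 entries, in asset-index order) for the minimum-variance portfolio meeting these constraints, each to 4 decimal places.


0.1692  0.2857  0.5397  -0.1268  0.1321

x=Σ⁻¹μ = [0.7856  1.4454  2.1006  0.7389  1.4328]
y=Σ⁻¹𝟙 = [6.0182  11.7986  13.6135  13.7768  15.9868]
a=μᵀx=0.762692  b=𝟙ᵀx=6.503268  c=𝟙ᵀy=61.193937  D=ac−b²=4.379630
λ₁=(c·0.141−b)/D = (61.193937·0.141−6.503268)/4.379630 = 0.485218
λ₂=(a−b·0.141)/D = (0.762692−6.503268·0.141)/4.379630 = -0.035224
w* = 0.485218·x + -0.035224·y:
  w_0 = 0.485218·0.7856 + -0.035224·6.0182 = 0.1692  (Honeywell)
  w_1 = 0.485218·1.4454 + -0.035224·11.7986 = 0.2857  (Visa)
  w_2 = 0.485218·2.1006 + -0.035224·13.6135 = 0.5397  (Unilever)
  w_3 = 0.485218·0.7389 + -0.035224·13.7768 = -0.1268  (Merck)
  w_4 = 0.485218·1.4328 + -0.035224·15.9868 = 0.1321  (Ford)
Σw_i=1.0000  μᵀw=0.1410
σ²=wᵀΣw=λ₁·μ_p+λ₂ = 0.485218·0.141 + -0.035224 = 0.033192 ≈ 0.0332


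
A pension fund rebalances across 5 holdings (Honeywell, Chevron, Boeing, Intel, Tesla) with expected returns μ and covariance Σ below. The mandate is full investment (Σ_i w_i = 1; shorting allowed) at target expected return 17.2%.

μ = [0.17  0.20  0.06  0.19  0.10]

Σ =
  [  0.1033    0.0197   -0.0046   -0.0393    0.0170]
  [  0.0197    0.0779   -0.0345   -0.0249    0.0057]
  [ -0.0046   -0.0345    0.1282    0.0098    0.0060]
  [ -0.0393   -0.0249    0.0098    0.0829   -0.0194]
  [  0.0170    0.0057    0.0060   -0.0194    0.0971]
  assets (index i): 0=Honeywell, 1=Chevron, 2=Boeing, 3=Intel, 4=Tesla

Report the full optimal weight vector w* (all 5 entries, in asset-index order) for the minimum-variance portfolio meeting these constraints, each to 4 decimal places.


0.1937  0.2888  0.0744  0.3615  0.0815

p=Σ⁻¹μ = [2.5937  3.8906  1.1799  4.8412  1.2417]
q=Σ⁻¹𝟙 = [14.3164  22.1263  11.7068  26.7107  11.1066]
a=μᵀp=2.333851  b=𝟙ᵀp=13.747159  c=𝟙ᵀq=85.966826  D=ac−b²=11.649366
λ₁=(c·0.172−b)/D = (85.966826·0.172−13.747159)/11.649366 = 0.089201
λ₂=(a−b·0.172)/D = (2.333851−13.747159·0.172)/11.649366 = -0.002632
w* = 0.089201·p + -0.002632·q:
  w_0 = 0.089201·2.5937 + -0.002632·14.3164 = 0.1937  (Honeywell)
  w_1 = 0.089201·3.8906 + -0.002632·22.1263 = 0.2888  (Chevron)
  w_2 = 0.089201·1.1799 + -0.002632·11.7068 = 0.0744  (Boeing)
  w_3 = 0.089201·4.8412 + -0.002632·26.7107 = 0.3615  (Intel)
  w_4 = 0.089201·1.2417 + -0.002632·11.1066 = 0.0815  (Tesla)
Σw_i=1.0000  μᵀw=0.1720
σ²=wᵀΣw=λ₁·μ_p+λ₂ = 0.089201·0.172 + -0.002632 = 0.012711 ≈ 0.0127


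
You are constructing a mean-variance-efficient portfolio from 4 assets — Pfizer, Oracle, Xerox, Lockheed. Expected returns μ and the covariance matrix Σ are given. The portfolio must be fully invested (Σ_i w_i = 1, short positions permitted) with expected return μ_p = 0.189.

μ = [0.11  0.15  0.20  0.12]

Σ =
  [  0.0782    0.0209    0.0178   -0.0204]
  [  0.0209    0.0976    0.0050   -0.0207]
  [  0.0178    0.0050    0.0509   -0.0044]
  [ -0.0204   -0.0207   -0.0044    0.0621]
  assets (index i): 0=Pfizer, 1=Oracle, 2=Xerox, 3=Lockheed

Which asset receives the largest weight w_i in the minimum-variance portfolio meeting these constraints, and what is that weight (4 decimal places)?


Xerox (0.7642)

u=Σ⁻¹μ = [0.8839  1.8129  3.7092  3.0898]
v=Σ⁻¹𝟙 = [12.4624  12.1284  16.2920  25.3941]
a=μᵀu=1.481782  b=𝟙ᵀu=9.495819  c=𝟙ᵀv=66.276935  D=ac−b²=8.037396
λ₁=(c·0.189−b)/D = (66.276935·0.189−9.495819)/8.037396 = 0.377053
λ₂=(a−b·0.189)/D = (1.481782−9.495819·0.189)/8.037396 = -0.038934
w* = 0.377053·u + -0.038934·v:
  w_0 = 0.377053·0.8839 + -0.038934·12.4624 = -0.1519  (Pfizer)
  w_1 = 0.377053·1.8129 + -0.038934·12.1284 = 0.2114  (Oracle)
  w_2 = 0.377053·3.7092 + -0.038934·16.2920 = 0.7642  (Xerox)
  w_3 = 0.377053·3.0898 + -0.038934·25.3941 = 0.1763  (Lockheed)
Σw_i=1.0000  μᵀw=0.1890
σ²=wᵀΣw=λ₁·μ_p+λ₂ = 0.377053·0.189 + -0.038934 = 0.032329 ≈ 0.0323


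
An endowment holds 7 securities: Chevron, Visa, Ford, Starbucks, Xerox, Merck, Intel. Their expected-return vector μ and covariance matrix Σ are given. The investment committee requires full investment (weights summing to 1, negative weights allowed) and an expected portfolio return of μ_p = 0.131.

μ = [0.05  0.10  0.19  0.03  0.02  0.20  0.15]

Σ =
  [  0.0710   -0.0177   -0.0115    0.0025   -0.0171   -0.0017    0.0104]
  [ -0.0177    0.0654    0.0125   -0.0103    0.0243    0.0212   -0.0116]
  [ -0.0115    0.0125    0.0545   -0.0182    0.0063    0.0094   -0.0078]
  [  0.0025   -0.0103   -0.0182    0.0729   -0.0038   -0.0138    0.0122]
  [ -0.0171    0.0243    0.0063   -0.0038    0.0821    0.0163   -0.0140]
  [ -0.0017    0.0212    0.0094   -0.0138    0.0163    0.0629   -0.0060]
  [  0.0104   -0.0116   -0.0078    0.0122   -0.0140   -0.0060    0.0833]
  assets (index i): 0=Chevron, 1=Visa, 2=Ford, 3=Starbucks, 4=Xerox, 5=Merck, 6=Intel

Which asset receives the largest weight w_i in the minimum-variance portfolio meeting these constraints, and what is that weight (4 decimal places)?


x=Σ⁻¹μ = [1.2094  0.8601  3.9130  1.6710  -0.2166  2.9577  2.0678]
y=Σ⁻¹𝟙 = [22.1907  14.2942  25.7119  21.8547  11.7019  10.8574  13.1804]
a=μᵀx=1.837460  b=𝟙ᵀx=12.462431  c=𝟙ᵀy=119.791173  D=ac−b²=64.799311
λ₁=(c·0.131−b)/D = (119.791173·0.131−12.462431)/64.799311 = 0.049849
λ₂=(a−b·0.131)/D = (1.837460−12.462431·0.131)/64.799311 = 0.003162
w* = 0.049849·x + 0.003162·y:
  w_0 = 0.049849·1.2094 + 0.003162·22.1907 = 0.1304  (Chevron)
  w_1 = 0.049849·0.8601 + 0.003162·14.2942 = 0.0881  (Visa)
  w_2 = 0.049849·3.9130 + 0.003162·25.7119 = 0.2764  (Ford)
  w_3 = 0.049849·1.6710 + 0.003162·21.8547 = 0.1524  (Starbucks)
  w_4 = 0.049849·-0.2166 + 0.003162·11.7019 = 0.0262  (Xerox)
  w_5 = 0.049849·2.9577 + 0.003162·10.8574 = 0.1818  (Merck)
  w_6 = 0.049849·2.0678 + 0.003162·13.1804 = 0.1448  (Intel)
Σw_i=1.0000  μᵀw=0.1310
σ²=wᵀΣw=λ₁·μ_p+λ₂ = 0.049849·0.131 + 0.003162 = 0.009692 ≈ 0.0097

Ford (0.2764)


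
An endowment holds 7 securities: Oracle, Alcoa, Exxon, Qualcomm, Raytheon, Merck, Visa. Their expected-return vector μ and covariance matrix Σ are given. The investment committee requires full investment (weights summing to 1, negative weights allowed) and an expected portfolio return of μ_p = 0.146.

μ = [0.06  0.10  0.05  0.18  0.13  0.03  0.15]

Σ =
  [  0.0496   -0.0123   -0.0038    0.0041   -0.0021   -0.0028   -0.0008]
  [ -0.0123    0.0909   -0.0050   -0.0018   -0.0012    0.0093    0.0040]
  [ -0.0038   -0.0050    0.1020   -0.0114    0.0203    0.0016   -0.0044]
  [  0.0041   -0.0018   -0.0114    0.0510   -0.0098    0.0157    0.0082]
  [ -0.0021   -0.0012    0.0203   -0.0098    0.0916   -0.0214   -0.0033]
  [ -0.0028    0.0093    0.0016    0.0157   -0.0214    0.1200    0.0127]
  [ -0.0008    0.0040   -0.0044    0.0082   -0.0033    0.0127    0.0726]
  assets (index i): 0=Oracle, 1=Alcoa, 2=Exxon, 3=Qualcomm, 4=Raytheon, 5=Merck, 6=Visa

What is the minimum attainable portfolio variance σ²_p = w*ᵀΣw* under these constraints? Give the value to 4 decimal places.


u=Σ⁻¹μ = [1.3876  1.3709  0.7650  3.7493  1.7159  -0.2030  1.7423]
v=Σ⁻¹𝟙 = [24.0543  14.3086  11.3653  19.5098  13.0838  6.2251  11.2418]
a=μᵀu=1.411800  b=𝟙ᵀu=10.528078  c=𝟙ᵀv=99.788844  D=ac−b²=30.041499
λ₁=(c·0.146−b)/D = (99.788844·0.146−10.528078)/30.041499 = 0.134517
λ₂=(a−b·0.146)/D = (1.411800−10.528078·0.146)/30.041499 = -0.004171
w* = 0.134517·u + -0.004171·v:
  w_0 = 0.134517·1.3876 + -0.004171·24.0543 = 0.0863  (Oracle)
  w_1 = 0.134517·1.3709 + -0.004171·14.3086 = 0.1247  (Alcoa)
  w_2 = 0.134517·0.7650 + -0.004171·11.3653 = 0.0555  (Exxon)
  w_3 = 0.134517·3.7493 + -0.004171·19.5098 = 0.4230  (Qualcomm)
  w_4 = 0.134517·1.7159 + -0.004171·13.0838 = 0.1763  (Raytheon)
  w_5 = 0.134517·-0.2030 + -0.004171·6.2251 = -0.0533  (Merck)
  w_6 = 0.134517·1.7423 + -0.004171·11.2418 = 0.1875  (Visa)
Σw_i=1.0000  μᵀw=0.1460
σ²=wᵀΣw=λ₁·μ_p+λ₂ = 0.134517·0.146 + -0.004171 = 0.015469 ≈ 0.0155

0.0155


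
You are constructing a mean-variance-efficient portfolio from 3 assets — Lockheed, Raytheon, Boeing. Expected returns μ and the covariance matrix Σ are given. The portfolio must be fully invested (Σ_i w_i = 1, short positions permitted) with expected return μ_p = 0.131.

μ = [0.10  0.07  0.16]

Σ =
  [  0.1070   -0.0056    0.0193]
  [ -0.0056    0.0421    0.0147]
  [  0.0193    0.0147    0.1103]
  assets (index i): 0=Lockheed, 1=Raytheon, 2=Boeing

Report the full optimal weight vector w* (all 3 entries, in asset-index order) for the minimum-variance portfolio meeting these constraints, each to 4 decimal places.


u=Σ⁻¹μ = [0.8034  1.3762  1.1266]
v=Σ⁻¹𝟙 = [9.8223  23.5918  4.2033]
a=μᵀu=0.356930  b=𝟙ᵀu=3.306197  c=𝟙ᵀv=37.617506  D=ac−b²=2.495878
λ₁=(c·0.131−b)/D = (37.617506·0.131−3.306197)/2.495878 = 0.649750
λ₂=(a−b·0.131)/D = (0.356930−3.306197·0.131)/2.495878 = -0.030523
w* = 0.649750·u + -0.030523·v:
  w_0 = 0.649750·0.8034 + -0.030523·9.8223 = 0.2222  (Lockheed)
  w_1 = 0.649750·1.3762 + -0.030523·23.5918 = 0.1741  (Raytheon)
  w_2 = 0.649750·1.1266 + -0.030523·4.2033 = 0.6037  (Boeing)
Σw_i=1.0000  μᵀw=0.1310
σ²=wᵀΣw=λ₁·μ_p+λ₂ = 0.649750·0.131 + -0.030523 = 0.054594 ≈ 0.0546

0.2222  0.1741  0.6037


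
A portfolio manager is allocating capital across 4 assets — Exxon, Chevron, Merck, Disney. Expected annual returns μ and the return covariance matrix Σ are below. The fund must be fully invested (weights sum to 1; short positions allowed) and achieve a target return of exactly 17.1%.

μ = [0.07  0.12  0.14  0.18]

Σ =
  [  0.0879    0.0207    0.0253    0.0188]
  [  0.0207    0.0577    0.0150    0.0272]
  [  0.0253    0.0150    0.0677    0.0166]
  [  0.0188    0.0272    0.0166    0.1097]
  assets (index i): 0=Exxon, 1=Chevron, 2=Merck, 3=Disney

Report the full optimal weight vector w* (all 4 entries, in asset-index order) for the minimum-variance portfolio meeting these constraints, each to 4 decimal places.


x=Σ⁻¹μ = [-0.1872  1.1975  1.5944  1.1347]
y=Σ⁻¹𝟙 = [5.1934  11.1222  9.3730  4.0497]
a=μᵀx=0.558057  b=𝟙ᵀx=3.739358  c=𝟙ᵀy=29.738239  D=ac−b²=2.612842
λ₁=(c·0.171−b)/D = (29.738239·0.171−3.739358)/2.612842 = 0.515102
λ₂=(a−b·0.171)/D = (0.558057−3.739358·0.171)/2.612842 = -0.031143
w* = 0.515102·x + -0.031143·y:
  w_0 = 0.515102·-0.1872 + -0.031143·5.1934 = -0.2582  (Exxon)
  w_1 = 0.515102·1.1975 + -0.031143·11.1222 = 0.2704  (Chevron)
  w_2 = 0.515102·1.5944 + -0.031143·9.3730 = 0.5294  (Merck)
  w_3 = 0.515102·1.1347 + -0.031143·4.0497 = 0.4584  (Disney)
Σw_i=1.0000  μᵀw=0.1710
σ²=wᵀΣw=λ₁·μ_p+λ₂ = 0.515102·0.171 + -0.031143 = 0.056939 ≈ 0.0569

-0.2582  0.2704  0.5294  0.4584


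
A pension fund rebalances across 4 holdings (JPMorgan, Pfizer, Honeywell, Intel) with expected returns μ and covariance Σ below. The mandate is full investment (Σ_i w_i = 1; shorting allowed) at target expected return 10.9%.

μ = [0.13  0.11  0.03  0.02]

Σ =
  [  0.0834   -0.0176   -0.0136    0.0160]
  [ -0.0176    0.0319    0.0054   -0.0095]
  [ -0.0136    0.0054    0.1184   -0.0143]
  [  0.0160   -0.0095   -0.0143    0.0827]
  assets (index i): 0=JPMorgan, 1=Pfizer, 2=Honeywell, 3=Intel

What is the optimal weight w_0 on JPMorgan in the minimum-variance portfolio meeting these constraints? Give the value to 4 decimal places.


0.3153

g=Σ⁻¹μ = [2.5870  4.9233  0.3708  0.3710]
h=Σ⁻¹𝟙 = [20.3617  45.3173  10.5517  15.1828]
a=μᵀg=0.896421  b=𝟙ᵀg=8.252130  c=𝟙ᵀh=91.413473  D=ac−b²=13.847275
λ₁=(c·0.109−b)/D = (91.413473·0.109−8.252130)/13.847275 = 0.123630
λ₂=(a−b·0.109)/D = (0.896421−8.252130·0.109)/13.847275 = -0.000221
w* = 0.123630·g + -0.000221·h:
  w_0 = 0.123630·2.5870 + -0.000221·20.3617 = 0.3153  (JPMorgan)
  w_1 = 0.123630·4.9233 + -0.000221·45.3173 = 0.5986  (Pfizer)
  w_2 = 0.123630·0.3708 + -0.000221·10.5517 = 0.0435  (Honeywell)
  w_3 = 0.123630·0.3710 + -0.000221·15.1828 = 0.0425  (Intel)
Σw_i=1.0000  μᵀw=0.1090
σ²=wᵀΣw=λ₁·μ_p+λ₂ = 0.123630·0.109 + -0.000221 = 0.013255 ≈ 0.0133


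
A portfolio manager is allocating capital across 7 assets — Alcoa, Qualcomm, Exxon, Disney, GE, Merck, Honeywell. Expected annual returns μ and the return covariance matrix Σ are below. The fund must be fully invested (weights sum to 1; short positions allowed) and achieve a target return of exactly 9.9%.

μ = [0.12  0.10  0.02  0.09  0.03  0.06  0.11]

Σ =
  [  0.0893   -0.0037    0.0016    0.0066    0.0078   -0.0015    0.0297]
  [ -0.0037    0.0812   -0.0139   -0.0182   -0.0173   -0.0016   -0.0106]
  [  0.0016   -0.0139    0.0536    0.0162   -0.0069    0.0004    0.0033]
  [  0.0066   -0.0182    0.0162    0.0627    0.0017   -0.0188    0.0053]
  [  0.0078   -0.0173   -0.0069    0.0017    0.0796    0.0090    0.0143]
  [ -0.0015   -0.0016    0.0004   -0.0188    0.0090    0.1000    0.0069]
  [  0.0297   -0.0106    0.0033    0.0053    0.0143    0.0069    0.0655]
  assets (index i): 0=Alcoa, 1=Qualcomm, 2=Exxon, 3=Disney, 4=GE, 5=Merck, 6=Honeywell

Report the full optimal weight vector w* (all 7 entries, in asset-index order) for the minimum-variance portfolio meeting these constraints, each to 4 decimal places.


0.1296  0.2773  -0.0365  0.2989  0.0101  0.1205  0.2002

p=Σ⁻¹μ = [0.8309  2.0287  0.2241  2.0316  0.3809  0.9036  1.2769]
q=Σ⁻¹𝟙 = [6.1781  25.3358  20.4375  19.7871  15.7916  12.0792  9.2151]
a=μᵀp=0.696011  b=𝟙ᵀp=7.676701  c=𝟙ᵀq=108.824433  D=ac−b²=16.811296
λ₁=(c·0.099−b)/D = (108.824433·0.099−7.676701)/16.811296 = 0.184217
λ₂=(a−b·0.099)/D = (0.696011−7.676701·0.099)/16.811296 = -0.003806
w* = 0.184217·p + -0.003806·q:
  w_0 = 0.184217·0.8309 + -0.003806·6.1781 = 0.1296  (Alcoa)
  w_1 = 0.184217·2.0287 + -0.003806·25.3358 = 0.2773  (Qualcomm)
  w_2 = 0.184217·0.2241 + -0.003806·20.4375 = -0.0365  (Exxon)
  w_3 = 0.184217·2.0316 + -0.003806·19.7871 = 0.2989  (Disney)
  w_4 = 0.184217·0.3809 + -0.003806·15.7916 = 0.0101  (GE)
  w_5 = 0.184217·0.9036 + -0.003806·12.0792 = 0.1205  (Merck)
  w_6 = 0.184217·1.2769 + -0.003806·9.2151 = 0.2002  (Honeywell)
Σw_i=1.0000  μᵀw=0.0990
σ²=wᵀΣw=λ₁·μ_p+λ₂ = 0.184217·0.099 + -0.003806 = 0.014432 ≈ 0.0144


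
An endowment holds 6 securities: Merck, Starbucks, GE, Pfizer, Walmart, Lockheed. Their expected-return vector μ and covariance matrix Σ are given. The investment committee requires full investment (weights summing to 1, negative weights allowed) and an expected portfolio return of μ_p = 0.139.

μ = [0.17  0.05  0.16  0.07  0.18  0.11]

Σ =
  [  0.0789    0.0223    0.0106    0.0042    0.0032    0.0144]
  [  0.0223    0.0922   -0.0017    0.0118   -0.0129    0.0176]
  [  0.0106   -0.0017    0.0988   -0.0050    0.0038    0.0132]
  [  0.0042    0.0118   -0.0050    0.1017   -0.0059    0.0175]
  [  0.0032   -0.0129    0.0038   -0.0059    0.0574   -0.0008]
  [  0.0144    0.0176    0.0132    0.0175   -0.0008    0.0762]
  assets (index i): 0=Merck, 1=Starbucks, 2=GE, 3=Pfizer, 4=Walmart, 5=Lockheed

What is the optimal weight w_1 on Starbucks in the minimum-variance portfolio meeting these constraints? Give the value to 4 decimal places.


0.1208

x=Σ⁻¹μ = [1.5773  0.3989  1.2779  0.7004  3.1348  0.7040]
y=Σ⁻¹𝟙 = [6.3115  9.8867  8.4576  8.8936  19.7344  6.3467]
a=μᵀx=1.183287  b=𝟙ᵀx=7.793383  c=𝟙ᵀy=59.630510  D=ac−b²=9.823208
λ₁=(c·0.139−b)/D = (59.630510·0.139−7.793383)/9.823208 = 0.050417
λ₂=(a−b·0.139)/D = (1.183287−7.793383·0.139)/9.823208 = 0.010181
w* = 0.050417·x + 0.010181·y:
  w_0 = 0.050417·1.5773 + 0.010181·6.3115 = 0.1438  (Merck)
  w_1 = 0.050417·0.3989 + 0.010181·9.8867 = 0.1208  (Starbucks)
  w_2 = 0.050417·1.2779 + 0.010181·8.4576 = 0.1505  (GE)
  w_3 = 0.050417·0.7004 + 0.010181·8.8936 = 0.1259  (Pfizer)
  w_4 = 0.050417·3.1348 + 0.010181·19.7344 = 0.3590  (Walmart)
  w_5 = 0.050417·0.7040 + 0.010181·6.3467 = 0.1001  (Lockheed)
Σw_i=1.0000  μᵀw=0.1390
σ²=wᵀΣw=λ₁·μ_p+λ₂ = 0.050417·0.139 + 0.010181 = 0.017189 ≈ 0.0172
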